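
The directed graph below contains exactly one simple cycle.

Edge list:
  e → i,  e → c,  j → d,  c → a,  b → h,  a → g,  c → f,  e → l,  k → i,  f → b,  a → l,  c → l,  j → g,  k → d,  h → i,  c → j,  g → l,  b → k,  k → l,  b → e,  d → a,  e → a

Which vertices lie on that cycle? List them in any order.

b, c, e, f

DFS with gray/black marking from f:
f gray
  b gray
    e gray
      c gray
        j gray
          g gray
            l gray
            l black
          g black
          d gray
            a gray
              a→l: l black — skip
              a→g: g black — skip
            a black
          d black
        j black
        c→a: a black — skip
        c→f: f is gray → back edge
Back edge closes the cycle f → b → e → c → f; its vertices are {b, c, e, f}.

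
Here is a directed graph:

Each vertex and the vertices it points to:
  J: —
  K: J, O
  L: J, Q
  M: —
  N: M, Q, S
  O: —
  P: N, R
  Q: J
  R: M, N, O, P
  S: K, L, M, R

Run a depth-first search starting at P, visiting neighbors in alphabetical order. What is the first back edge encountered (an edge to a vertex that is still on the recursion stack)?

DFS from P (visiting neighbors in alphabetical order); mark gray on enter, black on exit:
P gray
  N gray
    M gray
    M black
    Q gray
      J gray
      J black
    Q black
    S gray
      K gray
        K→J: J black — skip
        O gray
        O black
      K black
      L gray
        L→J: J black — skip
        L→Q: Q black — skip
      L black
      S→M: M black — skip
      R gray
        R→M: M black — skip
        R→N: N is gray → back edge
First back edge: R → N.

R→N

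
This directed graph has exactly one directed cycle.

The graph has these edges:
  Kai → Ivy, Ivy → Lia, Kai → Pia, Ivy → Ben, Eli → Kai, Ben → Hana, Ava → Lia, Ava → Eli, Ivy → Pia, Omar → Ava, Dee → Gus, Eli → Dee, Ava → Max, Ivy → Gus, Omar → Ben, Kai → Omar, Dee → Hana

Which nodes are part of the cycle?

DFS with gray/black marking from Kai:
Kai gray
  Pia gray
  Pia black
  Omar gray
    Ben gray
      Hana gray
      Hana black
    Ben black
    Ava gray
      Max gray
      Max black
      Eli gray
        Dee gray
          Dee→Hana: Hana black — skip
          Gus gray
          Gus black
        Dee black
        Eli→Kai: Kai is gray → back edge
Back edge closes the cycle Kai → Omar → Ava → Eli → Kai; its vertices are {Ava, Eli, Kai, Omar}.

Ava, Eli, Kai, Omar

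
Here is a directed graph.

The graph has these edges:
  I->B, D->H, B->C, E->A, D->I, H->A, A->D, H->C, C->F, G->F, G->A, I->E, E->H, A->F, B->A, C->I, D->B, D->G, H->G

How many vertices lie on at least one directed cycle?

8

A vertex is on a directed cycle iff it belongs to a strongly connected component of size ≥ 2 (or has a self-loop).
The vertices on cycles are {A, B, C, D, E, G, H, I} — 8 in total.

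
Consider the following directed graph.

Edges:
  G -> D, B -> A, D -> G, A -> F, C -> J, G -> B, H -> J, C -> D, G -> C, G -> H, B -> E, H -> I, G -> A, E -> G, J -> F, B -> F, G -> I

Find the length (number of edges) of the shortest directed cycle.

2

For each vertex v, BFS finds the shortest path from v back to v.
The shortest such closed walk is G → D → G, length 2.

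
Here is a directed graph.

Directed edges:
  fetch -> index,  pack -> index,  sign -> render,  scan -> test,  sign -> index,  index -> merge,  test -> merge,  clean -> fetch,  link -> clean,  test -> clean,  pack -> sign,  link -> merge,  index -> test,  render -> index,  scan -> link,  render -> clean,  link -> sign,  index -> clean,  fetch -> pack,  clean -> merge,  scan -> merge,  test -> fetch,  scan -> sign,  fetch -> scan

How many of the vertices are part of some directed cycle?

9

A vertex is on a directed cycle iff it belongs to a strongly connected component of size ≥ 2 (or has a self-loop).
The vertices on cycles are {link, pack, scan, sign, test, clean, fetch, index, render} — 9 in total.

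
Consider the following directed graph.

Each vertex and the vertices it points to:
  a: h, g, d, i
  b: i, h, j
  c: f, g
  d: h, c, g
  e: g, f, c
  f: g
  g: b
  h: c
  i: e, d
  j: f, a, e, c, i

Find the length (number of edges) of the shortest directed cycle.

4

For each vertex v, BFS finds the shortest path from v back to v.
The shortest such closed walk is b → i → d → g → b, length 4.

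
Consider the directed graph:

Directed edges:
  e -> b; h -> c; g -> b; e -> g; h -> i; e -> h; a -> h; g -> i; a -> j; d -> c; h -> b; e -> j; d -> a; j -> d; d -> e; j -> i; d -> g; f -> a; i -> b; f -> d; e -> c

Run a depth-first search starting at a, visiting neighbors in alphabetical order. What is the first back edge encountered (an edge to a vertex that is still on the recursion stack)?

d→a

DFS from a (visiting neighbors in alphabetical order); mark gray on enter, black on exit:
a gray
  h gray
    b gray
    b black
    c gray
    c black
    i gray
      i→b: b black — skip
    i black
  h black
  j gray
    d gray
      d→a: a is gray → back edge
First back edge: d → a.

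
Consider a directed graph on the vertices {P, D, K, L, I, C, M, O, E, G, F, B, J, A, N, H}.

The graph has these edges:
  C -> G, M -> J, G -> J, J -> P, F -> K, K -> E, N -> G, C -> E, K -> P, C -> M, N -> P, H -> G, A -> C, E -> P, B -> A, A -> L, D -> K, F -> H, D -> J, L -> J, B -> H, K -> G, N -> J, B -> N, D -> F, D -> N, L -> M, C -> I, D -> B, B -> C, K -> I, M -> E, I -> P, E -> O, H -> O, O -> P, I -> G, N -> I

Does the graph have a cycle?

No

DFS with white/gray/black marking, starting from B:
B gray
  A gray
    L gray
      M gray
        E gray
          O gray
            P gray
            P black
          O black
          E→P: P black — skip
        E black
        J gray
          J→P: P black — skip
        J black
      M black
      L→J: J black — skip
    L black
    C gray
      G gray
        G→J: J black — skip
      G black
      C→E: E black — skip
      C→M: M black — skip
      I gray
        I→P: P black — skip
        I→G: G black — skip
      I black
    C black
  A black
  N gray
    N→J: J black — skip
    N→P: P black — skip
    N→I: I black — skip
    N→G: G black — skip
  N black
  B→C: C black — skip
  H gray
    H→O: O black — skip
    H→G: G black — skip
  H black
B black
D gray
  D→N: N black — skip
  F gray
    F→H: H black — skip
    K gray
      K→E: E black — skip
      K→I: I black — skip
      K→G: G black — skip
      K→P: P black — skip
    K black
  F black
  D→B: B black — skip
  D→J: J black — skip
  D→K: K black — skip
D black
Every edge goes to a white or black vertex — no back edge, so the graph is acyclic.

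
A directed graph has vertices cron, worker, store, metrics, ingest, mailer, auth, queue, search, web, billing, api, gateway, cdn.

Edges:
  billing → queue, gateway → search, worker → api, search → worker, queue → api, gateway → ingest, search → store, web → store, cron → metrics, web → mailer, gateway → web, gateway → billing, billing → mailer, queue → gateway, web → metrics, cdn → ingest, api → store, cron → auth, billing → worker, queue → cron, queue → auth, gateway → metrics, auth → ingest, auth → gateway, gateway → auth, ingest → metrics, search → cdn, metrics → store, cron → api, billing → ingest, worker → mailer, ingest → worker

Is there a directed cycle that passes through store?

No

store lies on a cycle iff there is a path from store back to itself.
Exploring from store, it never reaches itself; equivalently, its strongly connected component is a singleton.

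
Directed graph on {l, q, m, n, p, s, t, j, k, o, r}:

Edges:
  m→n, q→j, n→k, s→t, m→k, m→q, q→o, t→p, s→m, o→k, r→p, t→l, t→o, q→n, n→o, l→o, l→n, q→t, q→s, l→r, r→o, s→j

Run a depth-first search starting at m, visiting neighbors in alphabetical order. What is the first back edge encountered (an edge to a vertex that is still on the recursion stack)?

DFS from m (visiting neighbors in alphabetical order); mark gray on enter, black on exit:
m gray
  k gray
  k black
  n gray
    n→k: k black — skip
    o gray
      o→k: k black — skip
    o black
  n black
  q gray
    j gray
    j black
    q→n: n black — skip
    q→o: o black — skip
    s gray
      s→j: j black — skip
      s→m: m is gray → back edge
First back edge: s → m.

s→m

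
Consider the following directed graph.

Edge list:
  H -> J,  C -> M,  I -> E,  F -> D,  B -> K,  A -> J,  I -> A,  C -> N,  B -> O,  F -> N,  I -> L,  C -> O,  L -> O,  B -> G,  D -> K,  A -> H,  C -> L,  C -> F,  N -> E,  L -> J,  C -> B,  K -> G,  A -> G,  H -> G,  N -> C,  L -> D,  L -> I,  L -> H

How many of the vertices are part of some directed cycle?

5

A vertex is on a directed cycle iff it belongs to a strongly connected component of size ≥ 2 (or has a self-loop).
The vertices on cycles are {C, F, I, L, N} — 5 in total.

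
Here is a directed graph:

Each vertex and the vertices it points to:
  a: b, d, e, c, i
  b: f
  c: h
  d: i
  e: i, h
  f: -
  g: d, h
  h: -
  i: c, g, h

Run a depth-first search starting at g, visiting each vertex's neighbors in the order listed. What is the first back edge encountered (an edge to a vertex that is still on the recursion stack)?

DFS from g (visiting each vertex's neighbors in the order listed); mark gray on enter, black on exit:
g gray
  d gray
    i gray
      c gray
        h gray
        h black
      c black
      i→g: g is gray → back edge
First back edge: i → g.

i→g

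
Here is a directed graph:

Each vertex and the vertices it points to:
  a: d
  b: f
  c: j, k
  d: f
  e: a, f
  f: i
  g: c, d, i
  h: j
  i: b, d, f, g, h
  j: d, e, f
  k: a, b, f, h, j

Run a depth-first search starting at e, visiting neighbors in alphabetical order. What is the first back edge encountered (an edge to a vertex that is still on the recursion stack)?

b→f

DFS from e (visiting neighbors in alphabetical order); mark gray on enter, black on exit:
e gray
  a gray
    d gray
      f gray
        i gray
          b gray
            b→f: f is gray → back edge
First back edge: b → f.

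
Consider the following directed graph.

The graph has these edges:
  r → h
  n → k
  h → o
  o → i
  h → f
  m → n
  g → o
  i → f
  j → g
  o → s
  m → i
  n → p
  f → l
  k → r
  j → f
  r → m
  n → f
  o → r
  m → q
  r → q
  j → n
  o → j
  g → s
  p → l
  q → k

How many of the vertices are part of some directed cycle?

A vertex is on a directed cycle iff it belongs to a strongly connected component of size ≥ 2 (or has a self-loop).
The vertices on cycles are {g, h, j, k, m, n, o, q, r} — 9 in total.

9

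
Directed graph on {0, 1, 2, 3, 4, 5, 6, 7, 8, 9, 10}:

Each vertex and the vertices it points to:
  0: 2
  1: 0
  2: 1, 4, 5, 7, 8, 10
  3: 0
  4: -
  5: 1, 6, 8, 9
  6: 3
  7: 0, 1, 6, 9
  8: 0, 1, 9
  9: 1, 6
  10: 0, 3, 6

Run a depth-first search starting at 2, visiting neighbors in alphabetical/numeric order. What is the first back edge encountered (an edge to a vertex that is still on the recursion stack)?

0->2

DFS from 2 (visiting neighbors in alphabetical/numeric order); mark gray on enter, black on exit:
2 gray
  1 gray
    0 gray
      0→2: 2 is gray → back edge
First back edge: 0 → 2.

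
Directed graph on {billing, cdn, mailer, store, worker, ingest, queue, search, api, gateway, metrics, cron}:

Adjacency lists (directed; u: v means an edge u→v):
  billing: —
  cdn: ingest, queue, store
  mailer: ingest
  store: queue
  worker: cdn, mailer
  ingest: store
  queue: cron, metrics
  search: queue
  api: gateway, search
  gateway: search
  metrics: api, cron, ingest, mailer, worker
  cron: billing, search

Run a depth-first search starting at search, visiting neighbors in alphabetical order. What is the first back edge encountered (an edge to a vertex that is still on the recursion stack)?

cron->search

DFS from search (visiting neighbors in alphabetical order); mark gray on enter, black on exit:
search gray
  queue gray
    cron gray
      billing gray
      billing black
      cron→search: search is gray → back edge
First back edge: cron → search.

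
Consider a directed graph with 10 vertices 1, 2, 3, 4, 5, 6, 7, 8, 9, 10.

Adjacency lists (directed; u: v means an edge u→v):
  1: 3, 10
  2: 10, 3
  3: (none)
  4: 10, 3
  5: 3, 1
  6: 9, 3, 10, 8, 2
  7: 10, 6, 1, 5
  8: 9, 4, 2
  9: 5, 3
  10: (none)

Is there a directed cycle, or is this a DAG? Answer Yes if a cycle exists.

DFS with white/gray/black marking, starting from 3:
3 gray
3 black
1 gray
  1→3: 3 black — skip
  10 gray
  10 black
1 black
2 gray
  2→10: 10 black — skip
  2→3: 3 black — skip
2 black
4 gray
  4→10: 10 black — skip
  4→3: 3 black — skip
4 black
5 gray
  5→3: 3 black — skip
  5→1: 1 black — skip
5 black
6 gray
  9 gray
    9→5: 5 black — skip
    9→3: 3 black — skip
  9 black
  6→3: 3 black — skip
  6→10: 10 black — skip
  8 gray
    8→9: 9 black — skip
    8→4: 4 black — skip
    8→2: 2 black — skip
  8 black
  6→2: 2 black — skip
6 black
7 gray
  7→10: 10 black — skip
  7→6: 6 black — skip
  7→1: 1 black — skip
  7→5: 5 black — skip
7 black
Every edge goes to a white or black vertex — no back edge, so the graph is acyclic.

No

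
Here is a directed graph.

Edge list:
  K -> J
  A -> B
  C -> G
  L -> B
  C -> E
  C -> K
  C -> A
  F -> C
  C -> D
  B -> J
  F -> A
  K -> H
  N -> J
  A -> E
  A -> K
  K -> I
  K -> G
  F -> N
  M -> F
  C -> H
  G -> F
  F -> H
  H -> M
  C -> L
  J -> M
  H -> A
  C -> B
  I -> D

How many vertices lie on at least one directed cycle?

A vertex is on a directed cycle iff it belongs to a strongly connected component of size ≥ 2 (or has a self-loop).
The vertices on cycles are {A, B, C, F, G, H, J, K, L, M, N} — 11 in total.

11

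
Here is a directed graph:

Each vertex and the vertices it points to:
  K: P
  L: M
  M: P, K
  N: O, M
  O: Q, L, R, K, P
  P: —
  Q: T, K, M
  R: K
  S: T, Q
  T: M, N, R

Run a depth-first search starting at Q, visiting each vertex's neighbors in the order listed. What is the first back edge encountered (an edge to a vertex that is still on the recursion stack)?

DFS from Q (visiting each vertex's neighbors in the order listed); mark gray on enter, black on exit:
Q gray
  T gray
    M gray
      P gray
      P black
      K gray
        K→P: P black — skip
      K black
    M black
    N gray
      O gray
        O→Q: Q is gray → back edge
First back edge: O → Q.

O→Q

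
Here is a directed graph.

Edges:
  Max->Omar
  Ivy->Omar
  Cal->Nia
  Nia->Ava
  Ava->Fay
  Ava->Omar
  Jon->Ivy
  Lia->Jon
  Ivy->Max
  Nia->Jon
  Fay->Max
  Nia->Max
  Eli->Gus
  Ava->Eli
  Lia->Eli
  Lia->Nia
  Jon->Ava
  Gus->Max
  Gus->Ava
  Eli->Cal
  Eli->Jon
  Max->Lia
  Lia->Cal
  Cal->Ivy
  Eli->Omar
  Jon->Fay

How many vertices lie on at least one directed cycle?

A vertex is on a directed cycle iff it belongs to a strongly connected component of size ≥ 2 (or has a self-loop).
The vertices on cycles are {Ava, Cal, Eli, Fay, Gus, Ivy, Jon, Lia, Max, Nia} — 10 in total.

10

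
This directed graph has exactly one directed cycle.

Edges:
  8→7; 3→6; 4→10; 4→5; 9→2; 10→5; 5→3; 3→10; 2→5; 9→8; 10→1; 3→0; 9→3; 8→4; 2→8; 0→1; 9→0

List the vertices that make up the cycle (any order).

3, 5, 10

DFS with gray/black marking from 3:
3 gray
  0 gray
    1 gray
    1 black
  0 black
  10 gray
    5 gray
      5→3: 3 is gray → back edge
Back edge closes the cycle 3 → 10 → 5 → 3; its vertices are {3, 5, 10}.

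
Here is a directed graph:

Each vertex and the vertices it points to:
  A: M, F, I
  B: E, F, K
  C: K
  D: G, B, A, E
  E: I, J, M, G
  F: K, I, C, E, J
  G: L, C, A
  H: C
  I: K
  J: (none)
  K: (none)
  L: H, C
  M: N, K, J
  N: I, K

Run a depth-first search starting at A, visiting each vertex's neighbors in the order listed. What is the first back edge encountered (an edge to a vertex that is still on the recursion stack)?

DFS from A (visiting each vertex's neighbors in the order listed); mark gray on enter, black on exit:
A gray
  M gray
    N gray
      I gray
        K gray
        K black
      I black
      N→K: K black — skip
    N black
    M→K: K black — skip
    J gray
    J black
  M black
  F gray
    F→K: K black — skip
    F→I: I black — skip
    C gray
      C→K: K black — skip
    C black
    E gray
      E→I: I black — skip
      E→J: J black — skip
      E→M: M black — skip
      G gray
        L gray
          H gray
            H→C: C black — skip
          H black
          L→C: C black — skip
        L black
        G→C: C black — skip
        G→A: A is gray → back edge
First back edge: G → A.

G->A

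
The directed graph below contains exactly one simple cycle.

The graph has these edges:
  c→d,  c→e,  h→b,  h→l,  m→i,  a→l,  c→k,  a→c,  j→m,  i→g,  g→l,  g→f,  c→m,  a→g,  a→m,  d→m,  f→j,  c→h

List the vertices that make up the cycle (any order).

f, g, i, j, m

DFS with gray/black marking from g:
g gray
  f gray
    j gray
      m gray
        i gray
          i→g: g is gray → back edge
Back edge closes the cycle g → f → j → m → i → g; its vertices are {f, g, i, j, m}.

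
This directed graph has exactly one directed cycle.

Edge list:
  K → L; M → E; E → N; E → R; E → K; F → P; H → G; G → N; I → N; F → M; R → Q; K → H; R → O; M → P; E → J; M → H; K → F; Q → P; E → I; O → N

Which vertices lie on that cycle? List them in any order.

DFS with gray/black marking from M:
M gray
  P gray
  P black
  E gray
    J gray
    J black
    R gray
      O gray
        N gray
        N black
      O black
      Q gray
        Q→P: P black — skip
      Q black
    R black
    I gray
      I→N: N black — skip
    I black
    E→N: N black — skip
    K gray
      H gray
        G gray
          G→N: N black — skip
        G black
      H black
      F gray
        F→P: P black — skip
        F→M: M is gray → back edge
Back edge closes the cycle M → E → K → F → M; its vertices are {E, F, K, M}.

E, F, K, M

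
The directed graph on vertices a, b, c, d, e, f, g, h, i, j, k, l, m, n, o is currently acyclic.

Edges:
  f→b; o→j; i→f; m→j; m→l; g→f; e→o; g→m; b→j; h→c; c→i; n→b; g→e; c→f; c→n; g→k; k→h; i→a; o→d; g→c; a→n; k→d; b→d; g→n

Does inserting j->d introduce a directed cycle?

Adding j→d creates a cycle iff d can already reach j.
Explore from d: no path reaches j. The graph stays acyclic.

No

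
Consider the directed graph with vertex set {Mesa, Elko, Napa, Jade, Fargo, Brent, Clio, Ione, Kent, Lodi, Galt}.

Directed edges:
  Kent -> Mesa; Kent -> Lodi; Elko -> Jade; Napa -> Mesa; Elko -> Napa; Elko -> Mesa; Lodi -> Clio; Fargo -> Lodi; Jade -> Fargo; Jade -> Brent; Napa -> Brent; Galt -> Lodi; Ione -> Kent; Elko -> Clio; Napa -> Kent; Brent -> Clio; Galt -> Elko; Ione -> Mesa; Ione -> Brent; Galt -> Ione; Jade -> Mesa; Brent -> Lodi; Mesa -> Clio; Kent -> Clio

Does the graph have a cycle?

No

DFS with white/gray/black marking, starting from Napa:
Napa gray
  Mesa gray
    Clio gray
    Clio black
  Mesa black
  Brent gray
    Brent→Clio: Clio black — skip
    Lodi gray
      Lodi→Clio: Clio black — skip
    Lodi black
  Brent black
  Kent gray
    Kent→Mesa: Mesa black — skip
    Kent→Lodi: Lodi black — skip
    Kent→Clio: Clio black — skip
  Kent black
Napa black
Elko gray
  Elko→Mesa: Mesa black — skip
  Jade gray
    Jade→Brent: Brent black — skip
    Fargo gray
      Fargo→Lodi: Lodi black — skip
    Fargo black
    Jade→Mesa: Mesa black — skip
  Jade black
  Elko→Napa: Napa black — skip
  Elko→Clio: Clio black — skip
Elko black
Ione gray
  Ione→Brent: Brent black — skip
  Ione→Kent: Kent black — skip
  Ione→Mesa: Mesa black — skip
Ione black
Galt gray
  Galt→Lodi: Lodi black — skip
  Galt→Ione: Ione black — skip
  Galt→Elko: Elko black — skip
Galt black
Every edge goes to a white or black vertex — no back edge, so the graph is acyclic.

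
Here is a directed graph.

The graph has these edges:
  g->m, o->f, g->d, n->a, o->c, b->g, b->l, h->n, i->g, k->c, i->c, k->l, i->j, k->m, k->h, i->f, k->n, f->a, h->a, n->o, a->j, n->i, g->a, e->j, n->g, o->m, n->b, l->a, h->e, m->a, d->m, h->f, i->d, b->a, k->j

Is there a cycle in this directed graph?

DFS with white/gray/black marking, starting from b:
b gray
  l gray
    a gray
      j gray
      j black
    a black
  l black
  g gray
    g→a: a black — skip
    m gray
      m→a: a black — skip
    m black
    d gray
      d→m: m black — skip
    d black
  g black
  b→a: a black — skip
b black
c gray
c black
e gray
  e→j: j black — skip
e black
f gray
  f→a: a black — skip
f black
h gray
  h→f: f black — skip
  n gray
    n→a: a black — skip
    i gray
      i→f: f black — skip
      i→j: j black — skip
      i→c: c black — skip
      i→d: d black — skip
      i→g: g black — skip
    i black
    o gray
      o→m: m black — skip
      o→f: f black — skip
      o→c: c black — skip
    o black
    n→g: g black — skip
    n→b: b black — skip
  n black
  h→e: e black — skip
  h→a: a black — skip
h black
k gray
  k→l: l black — skip
  k→j: j black — skip
  k→h: h black — skip
  k→c: c black — skip
  k→n: n black — skip
  k→m: m black — skip
k black
Every edge goes to a white or black vertex — no back edge, so the graph is acyclic.

No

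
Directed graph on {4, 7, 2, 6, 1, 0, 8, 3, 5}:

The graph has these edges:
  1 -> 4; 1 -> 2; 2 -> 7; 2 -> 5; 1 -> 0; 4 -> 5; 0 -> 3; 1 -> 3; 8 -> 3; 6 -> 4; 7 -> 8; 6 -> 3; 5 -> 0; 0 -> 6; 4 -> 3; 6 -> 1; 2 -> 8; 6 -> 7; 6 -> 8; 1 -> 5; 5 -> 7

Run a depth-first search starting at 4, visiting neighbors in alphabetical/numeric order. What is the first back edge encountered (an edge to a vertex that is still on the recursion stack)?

1→0

DFS from 4 (visiting neighbors in alphabetical/numeric order); mark gray on enter, black on exit:
4 gray
  3 gray
  3 black
  5 gray
    0 gray
      0→3: 3 black — skip
      6 gray
        1 gray
          1→0: 0 is gray → back edge
First back edge: 1 → 0.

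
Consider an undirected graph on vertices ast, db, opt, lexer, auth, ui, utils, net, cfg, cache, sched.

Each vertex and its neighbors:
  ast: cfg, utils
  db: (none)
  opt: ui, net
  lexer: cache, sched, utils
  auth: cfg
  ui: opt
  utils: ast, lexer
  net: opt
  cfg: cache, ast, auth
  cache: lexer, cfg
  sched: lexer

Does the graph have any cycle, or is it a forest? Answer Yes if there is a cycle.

Yes

DFS, tracking each vertex's parent; an edge to a visited non-parent vertex closes a cycle.
Start from auth:
visit auth (parent –)
  visit cfg (parent auth)
    visit cache (parent cfg)
      visit lexer (parent cache)
        lexer–cache: parent, skip
        visit sched (parent lexer)
          sched–lexer: parent, skip
        visit utils (parent lexer)
          visit ast (parent utils)
            ast–cfg: cfg visited and ≠ parent → cycle
Cycle: cfg – cache – lexer – utils – ast – cfg.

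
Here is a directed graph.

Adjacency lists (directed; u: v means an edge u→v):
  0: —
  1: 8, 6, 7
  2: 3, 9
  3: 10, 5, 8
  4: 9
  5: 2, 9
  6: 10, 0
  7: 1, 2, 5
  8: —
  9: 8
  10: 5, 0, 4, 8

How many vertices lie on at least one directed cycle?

6

A vertex is on a directed cycle iff it belongs to a strongly connected component of size ≥ 2 (or has a self-loop).
The vertices on cycles are {1, 2, 3, 5, 7, 10} — 6 in total.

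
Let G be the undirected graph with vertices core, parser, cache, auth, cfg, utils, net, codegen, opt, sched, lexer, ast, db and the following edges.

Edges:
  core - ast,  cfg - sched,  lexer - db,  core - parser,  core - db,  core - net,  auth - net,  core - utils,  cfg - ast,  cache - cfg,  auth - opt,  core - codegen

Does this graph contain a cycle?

DFS, tracking each vertex's parent; an edge to a visited non-parent vertex closes a cycle.
Start from cfg:
visit cfg (parent –)
  visit sched (parent cfg)
    sched–cfg: parent, skip
  visit ast (parent cfg)
    visit core (parent ast)
      core–ast: parent, skip
      visit db (parent core)
        visit lexer (parent db)
          lexer–db: parent, skip
        db–core: parent, skip
      visit parser (parent core)
        parser–core: parent, skip
      visit net (parent core)
        net–core: parent, skip
        visit auth (parent net)
          auth–net: parent, skip
          visit opt (parent auth)
            opt–auth: parent, skip
      visit utils (parent core)
        utils–core: parent, skip
      visit codegen (parent core)
        codegen–core: parent, skip
    ast–cfg: parent, skip
  visit cache (parent cfg)
    cache–cfg: parent, skip
No non-parent visited neighbor found — the graph is a forest.

No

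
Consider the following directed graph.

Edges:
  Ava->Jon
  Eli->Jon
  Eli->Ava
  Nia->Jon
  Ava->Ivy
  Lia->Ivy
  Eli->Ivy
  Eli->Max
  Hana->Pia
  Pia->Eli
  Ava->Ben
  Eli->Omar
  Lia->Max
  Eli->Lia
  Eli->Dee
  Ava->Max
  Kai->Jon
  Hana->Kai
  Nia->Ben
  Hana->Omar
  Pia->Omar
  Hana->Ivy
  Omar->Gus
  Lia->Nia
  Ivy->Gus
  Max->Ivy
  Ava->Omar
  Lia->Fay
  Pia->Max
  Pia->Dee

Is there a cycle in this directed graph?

No

DFS with white/gray/black marking, starting from Max:
Max gray
  Ivy gray
    Gus gray
    Gus black
  Ivy black
Max black
Nia gray
  Ben gray
  Ben black
  Jon gray
  Jon black
Nia black
Eli gray
  Ava gray
    Ava→Jon: Jon black — skip
    Ava→Ben: Ben black — skip
    Ava→Ivy: Ivy black — skip
    Ava→Max: Max black — skip
    Omar gray
      Omar→Gus: Gus black — skip
    Omar black
  Ava black
  Eli→Jon: Jon black — skip
  Eli→Omar: Omar black — skip
  Eli→Ivy: Ivy black — skip
  Dee gray
  Dee black
  Eli→Max: Max black — skip
  Lia gray
    Lia→Max: Max black — skip
    Lia→Nia: Nia black — skip
    Lia→Ivy: Ivy black — skip
    Fay gray
    Fay black
  Lia black
Eli black
Pia gray
  Pia→Max: Max black — skip
  Pia→Omar: Omar black — skip
  Pia→Dee: Dee black — skip
  Pia→Eli: Eli black — skip
Pia black
Hana gray
  Hana→Omar: Omar black — skip
  Kai gray
    Kai→Jon: Jon black — skip
  Kai black
  Hana→Ivy: Ivy black — skip
  Hana→Pia: Pia black — skip
Hana black
Every edge goes to a white or black vertex — no back edge, so the graph is acyclic.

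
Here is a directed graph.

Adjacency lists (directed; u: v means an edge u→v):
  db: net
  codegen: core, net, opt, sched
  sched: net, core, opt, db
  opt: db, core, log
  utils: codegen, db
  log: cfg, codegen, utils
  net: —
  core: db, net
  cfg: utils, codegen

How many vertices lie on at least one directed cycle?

A vertex is on a directed cycle iff it belongs to a strongly connected component of size ≥ 2 (or has a self-loop).
The vertices on cycles are {cfg, log, opt, sched, utils, codegen} — 6 in total.

6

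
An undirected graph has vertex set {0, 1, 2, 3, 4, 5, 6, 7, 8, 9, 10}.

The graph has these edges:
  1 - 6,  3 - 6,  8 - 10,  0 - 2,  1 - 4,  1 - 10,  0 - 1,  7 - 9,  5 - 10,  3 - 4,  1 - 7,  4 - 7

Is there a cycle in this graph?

DFS, tracking each vertex's parent; an edge to a visited non-parent vertex closes a cycle.
Start from 6:
visit 6 (parent –)
  visit 1 (parent 6)
    1–6: parent, skip
    visit 0 (parent 1)
      visit 2 (parent 0)
        2–0: parent, skip
      0–1: parent, skip
    visit 10 (parent 1)
      visit 8 (parent 10)
        8–10: parent, skip
      10–1: parent, skip
      visit 5 (parent 10)
        5–10: parent, skip
    visit 4 (parent 1)
      visit 7 (parent 4)
        visit 9 (parent 7)
          9–7: parent, skip
        7–1: 1 visited and ≠ parent → cycle
Cycle: 1 – 4 – 7 – 1.

Yes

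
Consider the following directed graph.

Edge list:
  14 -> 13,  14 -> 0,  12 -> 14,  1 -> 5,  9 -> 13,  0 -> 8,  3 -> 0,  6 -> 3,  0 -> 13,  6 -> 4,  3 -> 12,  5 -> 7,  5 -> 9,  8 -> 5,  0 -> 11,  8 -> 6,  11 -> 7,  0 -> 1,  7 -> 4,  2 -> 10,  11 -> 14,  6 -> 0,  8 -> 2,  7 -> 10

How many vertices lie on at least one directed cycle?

7

A vertex is on a directed cycle iff it belongs to a strongly connected component of size ≥ 2 (or has a self-loop).
The vertices on cycles are {0, 3, 6, 8, 11, 12, 14} — 7 in total.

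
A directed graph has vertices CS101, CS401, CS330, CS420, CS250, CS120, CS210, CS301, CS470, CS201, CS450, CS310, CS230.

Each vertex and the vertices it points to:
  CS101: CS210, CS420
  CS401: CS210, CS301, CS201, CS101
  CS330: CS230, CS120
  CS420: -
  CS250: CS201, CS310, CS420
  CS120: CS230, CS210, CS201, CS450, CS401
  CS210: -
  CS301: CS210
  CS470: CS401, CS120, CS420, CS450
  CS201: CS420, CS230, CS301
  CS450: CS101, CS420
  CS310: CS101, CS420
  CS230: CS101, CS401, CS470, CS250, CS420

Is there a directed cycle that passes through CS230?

Yes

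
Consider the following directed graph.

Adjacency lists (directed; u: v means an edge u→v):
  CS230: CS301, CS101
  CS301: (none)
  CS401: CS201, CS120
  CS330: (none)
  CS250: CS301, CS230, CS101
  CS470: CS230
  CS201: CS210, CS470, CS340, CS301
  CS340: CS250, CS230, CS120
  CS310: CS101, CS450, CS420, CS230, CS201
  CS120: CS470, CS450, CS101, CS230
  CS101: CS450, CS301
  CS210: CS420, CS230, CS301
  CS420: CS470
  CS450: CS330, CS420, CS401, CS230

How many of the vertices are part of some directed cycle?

A vertex is on a directed cycle iff it belongs to a strongly connected component of size ≥ 2 (or has a self-loop).
The vertices on cycles are {CS101, CS120, CS201, CS210, CS230, CS250, CS340, CS401, CS420, CS450, CS470} — 11 in total.

11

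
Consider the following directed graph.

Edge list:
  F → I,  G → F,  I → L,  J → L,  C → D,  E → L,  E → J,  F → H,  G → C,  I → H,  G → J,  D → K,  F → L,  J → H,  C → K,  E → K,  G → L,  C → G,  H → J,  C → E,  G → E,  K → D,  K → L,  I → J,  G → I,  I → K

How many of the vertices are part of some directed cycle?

6

A vertex is on a directed cycle iff it belongs to a strongly connected component of size ≥ 2 (or has a self-loop).
The vertices on cycles are {C, D, G, H, J, K} — 6 in total.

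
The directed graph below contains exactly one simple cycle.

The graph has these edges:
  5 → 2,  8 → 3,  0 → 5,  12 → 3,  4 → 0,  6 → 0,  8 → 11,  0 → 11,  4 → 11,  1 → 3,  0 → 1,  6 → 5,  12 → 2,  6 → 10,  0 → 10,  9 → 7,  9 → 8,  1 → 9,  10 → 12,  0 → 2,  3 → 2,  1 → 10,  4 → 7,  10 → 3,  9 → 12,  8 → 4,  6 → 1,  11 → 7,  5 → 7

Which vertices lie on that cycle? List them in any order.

DFS with gray/black marking from 0:
0 gray
  11 gray
    7 gray
    7 black
  11 black
  1 gray
    10 gray
      12 gray
        2 gray
        2 black
        3 gray
          3→2: 2 black — skip
        3 black
      12 black
      10→3: 3 black — skip
    10 black
    1→3: 3 black — skip
    9 gray
      8 gray
        4 gray
          4→0: 0 is gray → back edge
Back edge closes the cycle 0 → 1 → 9 → 8 → 4 → 0; its vertices are {0, 1, 4, 8, 9}.

0, 1, 4, 8, 9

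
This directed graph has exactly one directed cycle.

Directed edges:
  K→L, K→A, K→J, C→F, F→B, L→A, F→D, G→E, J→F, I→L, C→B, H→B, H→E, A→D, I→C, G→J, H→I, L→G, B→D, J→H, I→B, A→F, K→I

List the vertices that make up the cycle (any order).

G, H, I, J, L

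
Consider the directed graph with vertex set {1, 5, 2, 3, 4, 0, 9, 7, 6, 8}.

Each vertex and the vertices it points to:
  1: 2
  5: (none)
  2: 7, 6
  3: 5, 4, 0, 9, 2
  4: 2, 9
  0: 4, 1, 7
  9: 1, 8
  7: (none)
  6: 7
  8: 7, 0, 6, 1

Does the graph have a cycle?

DFS with white/gray/black marking, starting from 5:
5 gray
5 black
1 gray
  2 gray
    7 gray
    7 black
    6 gray
      6→7: 7 black — skip
    6 black
  2 black
1 black
3 gray
  3→5: 5 black — skip
  4 gray
    4→2: 2 black — skip
    9 gray
      9→1: 1 black — skip
      8 gray
        8→7: 7 black — skip
        0 gray
          0→4: 4 is gray → back edge
Back edge found, so a cycle exists: 4 → 9 → 8 → 0 → 4.

Yes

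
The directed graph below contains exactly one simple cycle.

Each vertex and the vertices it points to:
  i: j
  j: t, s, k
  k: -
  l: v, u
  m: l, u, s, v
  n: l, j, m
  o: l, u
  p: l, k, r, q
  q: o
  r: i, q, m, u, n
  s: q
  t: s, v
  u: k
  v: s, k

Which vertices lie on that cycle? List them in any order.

DFS with gray/black marking from q:
q gray
  o gray
    l gray
      v gray
        s gray
          s→q: q is gray → back edge
Back edge closes the cycle q → o → l → v → s → q; its vertices are {l, o, q, s, v}.

l, o, q, s, v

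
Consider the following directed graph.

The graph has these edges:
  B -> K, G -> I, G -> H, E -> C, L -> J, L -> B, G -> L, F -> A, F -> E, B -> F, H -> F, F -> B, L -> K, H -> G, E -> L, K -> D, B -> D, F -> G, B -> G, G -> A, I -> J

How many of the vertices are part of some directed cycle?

A vertex is on a directed cycle iff it belongs to a strongly connected component of size ≥ 2 (or has a self-loop).
The vertices on cycles are {B, E, F, G, H, L} — 6 in total.

6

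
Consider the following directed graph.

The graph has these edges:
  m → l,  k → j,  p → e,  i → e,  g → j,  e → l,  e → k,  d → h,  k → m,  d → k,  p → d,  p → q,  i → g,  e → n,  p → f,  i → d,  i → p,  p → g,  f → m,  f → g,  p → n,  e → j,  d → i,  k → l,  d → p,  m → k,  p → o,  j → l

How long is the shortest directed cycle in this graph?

For each vertex v, BFS finds the shortest path from v back to v.
The shortest such closed walk is i → d → i, length 2.

2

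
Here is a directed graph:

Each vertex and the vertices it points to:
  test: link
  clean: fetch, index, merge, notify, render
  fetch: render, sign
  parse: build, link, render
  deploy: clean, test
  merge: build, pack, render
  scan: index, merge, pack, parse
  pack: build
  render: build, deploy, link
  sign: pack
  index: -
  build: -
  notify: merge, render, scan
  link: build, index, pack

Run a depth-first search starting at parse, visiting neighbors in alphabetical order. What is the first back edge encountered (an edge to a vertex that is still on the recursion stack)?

fetch->render

DFS from parse (visiting neighbors in alphabetical order); mark gray on enter, black on exit:
parse gray
  build gray
  build black
  link gray
    link→build: build black — skip
    index gray
    index black
    pack gray
      pack→build: build black — skip
    pack black
  link black
  render gray
    render→build: build black — skip
    deploy gray
      clean gray
        fetch gray
          fetch→render: render is gray → back edge
First back edge: fetch → render.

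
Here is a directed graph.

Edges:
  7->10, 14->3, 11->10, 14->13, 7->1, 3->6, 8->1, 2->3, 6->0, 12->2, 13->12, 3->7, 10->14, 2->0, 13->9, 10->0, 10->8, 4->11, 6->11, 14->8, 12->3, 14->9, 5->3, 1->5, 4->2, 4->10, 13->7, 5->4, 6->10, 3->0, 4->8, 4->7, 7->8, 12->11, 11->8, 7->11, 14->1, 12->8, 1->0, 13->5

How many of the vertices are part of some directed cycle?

A vertex is on a directed cycle iff it belongs to a strongly connected component of size ≥ 2 (or has a self-loop).
The vertices on cycles are {1, 2, 3, 4, 5, 6, 7, 8, 10, 11, 12, 13, 14} — 13 in total.

13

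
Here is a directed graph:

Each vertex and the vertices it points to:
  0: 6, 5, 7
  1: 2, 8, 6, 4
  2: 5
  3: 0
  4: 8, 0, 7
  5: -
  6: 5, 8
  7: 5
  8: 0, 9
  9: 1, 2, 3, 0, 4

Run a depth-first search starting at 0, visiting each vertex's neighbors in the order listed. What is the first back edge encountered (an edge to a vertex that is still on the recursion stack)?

8→0

DFS from 0 (visiting each vertex's neighbors in the order listed); mark gray on enter, black on exit:
0 gray
  6 gray
    5 gray
    5 black
    8 gray
      8→0: 0 is gray → back edge
First back edge: 8 → 0.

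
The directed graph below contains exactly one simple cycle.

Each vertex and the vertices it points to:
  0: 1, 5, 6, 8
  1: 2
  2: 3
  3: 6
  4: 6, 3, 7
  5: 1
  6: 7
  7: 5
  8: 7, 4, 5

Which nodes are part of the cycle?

1, 2, 3, 5, 6, 7

DFS with gray/black marking from 5:
5 gray
  1 gray
    2 gray
      3 gray
        6 gray
          7 gray
            7→5: 5 is gray → back edge
Back edge closes the cycle 5 → 1 → 2 → 3 → 6 → 7 → 5; its vertices are {1, 2, 3, 5, 6, 7}.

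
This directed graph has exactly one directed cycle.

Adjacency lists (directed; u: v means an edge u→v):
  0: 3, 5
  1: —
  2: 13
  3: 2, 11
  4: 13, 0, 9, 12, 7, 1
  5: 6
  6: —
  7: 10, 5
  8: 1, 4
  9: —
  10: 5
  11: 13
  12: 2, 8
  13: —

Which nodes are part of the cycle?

4, 8, 12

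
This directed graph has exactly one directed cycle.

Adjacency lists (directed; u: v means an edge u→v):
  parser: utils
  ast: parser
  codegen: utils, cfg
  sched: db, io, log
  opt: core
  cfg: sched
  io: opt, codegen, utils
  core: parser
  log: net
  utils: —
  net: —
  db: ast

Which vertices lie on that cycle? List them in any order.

io, cfg, sched, codegen

DFS with gray/black marking from sched:
sched gray
  db gray
    ast gray
      parser gray
        utils gray
        utils black
      parser black
    ast black
  db black
  io gray
    opt gray
      core gray
        core→parser: parser black — skip
      core black
    opt black
    codegen gray
      codegen→utils: utils black — skip
      cfg gray
        cfg→sched: sched is gray → back edge
Back edge closes the cycle sched → io → codegen → cfg → sched; its vertices are {io, cfg, sched, codegen}.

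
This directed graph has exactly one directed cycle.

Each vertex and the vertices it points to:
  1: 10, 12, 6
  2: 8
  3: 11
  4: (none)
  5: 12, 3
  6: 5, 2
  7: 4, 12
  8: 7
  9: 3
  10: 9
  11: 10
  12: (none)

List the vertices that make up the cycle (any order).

3, 9, 10, 11

DFS with gray/black marking from 10:
10 gray
  9 gray
    3 gray
      11 gray
        11→10: 10 is gray → back edge
Back edge closes the cycle 10 → 9 → 3 → 11 → 10; its vertices are {3, 9, 10, 11}.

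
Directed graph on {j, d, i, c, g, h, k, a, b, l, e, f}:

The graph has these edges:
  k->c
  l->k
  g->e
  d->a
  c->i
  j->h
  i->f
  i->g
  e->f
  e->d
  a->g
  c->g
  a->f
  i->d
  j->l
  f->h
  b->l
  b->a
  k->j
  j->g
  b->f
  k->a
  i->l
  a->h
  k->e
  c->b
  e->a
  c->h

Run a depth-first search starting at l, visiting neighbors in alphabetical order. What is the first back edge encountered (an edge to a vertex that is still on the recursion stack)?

DFS from l (visiting neighbors in alphabetical order); mark gray on enter, black on exit:
l gray
  k gray
    a gray
      f gray
        h gray
        h black
      f black
      g gray
        e gray
          e→a: a is gray → back edge
First back edge: e → a.

e→a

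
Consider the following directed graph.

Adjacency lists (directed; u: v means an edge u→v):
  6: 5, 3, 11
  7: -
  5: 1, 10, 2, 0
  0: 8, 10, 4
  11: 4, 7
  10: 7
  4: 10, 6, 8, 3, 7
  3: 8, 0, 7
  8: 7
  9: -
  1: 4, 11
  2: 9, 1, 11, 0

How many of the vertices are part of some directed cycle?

8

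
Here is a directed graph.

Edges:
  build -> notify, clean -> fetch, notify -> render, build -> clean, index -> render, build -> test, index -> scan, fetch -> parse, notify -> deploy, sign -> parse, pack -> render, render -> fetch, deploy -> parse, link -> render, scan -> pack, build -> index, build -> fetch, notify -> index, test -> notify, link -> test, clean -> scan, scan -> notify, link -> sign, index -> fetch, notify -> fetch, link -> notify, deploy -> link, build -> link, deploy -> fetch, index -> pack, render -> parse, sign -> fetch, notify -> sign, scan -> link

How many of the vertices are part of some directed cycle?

6

A vertex is on a directed cycle iff it belongs to a strongly connected component of size ≥ 2 (or has a self-loop).
The vertices on cycles are {link, scan, test, index, deploy, notify} — 6 in total.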